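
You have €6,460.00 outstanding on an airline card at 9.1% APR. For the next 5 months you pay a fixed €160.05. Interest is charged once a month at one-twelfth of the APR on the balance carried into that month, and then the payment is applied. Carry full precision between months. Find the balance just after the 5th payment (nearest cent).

Monthly rate r = 9.1%/12 = 0.758333% = 0.00758333.
Each month: B ← B·(1+r) − €160.05.
Month 1: interest €48.99; balance after payment €6,348.94.
Month 2: interest €48.15; balance after payment €6,237.03.
Month 3: interest €47.30; balance after payment €6,124.28.
Month 4: interest €46.44; balance after payment €6,010.67.
Month 5: interest €45.58; balance after payment €5,896.21.

€5,896.21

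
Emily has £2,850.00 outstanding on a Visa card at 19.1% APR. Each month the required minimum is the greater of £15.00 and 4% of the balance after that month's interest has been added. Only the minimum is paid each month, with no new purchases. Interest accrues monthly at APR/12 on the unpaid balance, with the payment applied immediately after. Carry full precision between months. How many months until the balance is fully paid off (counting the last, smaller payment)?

Monthly rate r = 19.1%/12 = 1.59167% = 0.0159167.
While 4% of the post-interest balance exceeds £15.00, each month B ← (B·(1+r))·(1 − 0.04), i.e. B shrinks by the factor (1+r)·0.96 = 0.97528.
This holds for months 1–82. Entering month 83 the balance is £365.97; 4% of the post-interest balance is now below £15.00, so the flat £15.00 minimum applies from here.
From month 83 a fixed £15.00 at rate r clears £365.97 in 32 more payments. Total: 82 + 32 = 114 months.

114 months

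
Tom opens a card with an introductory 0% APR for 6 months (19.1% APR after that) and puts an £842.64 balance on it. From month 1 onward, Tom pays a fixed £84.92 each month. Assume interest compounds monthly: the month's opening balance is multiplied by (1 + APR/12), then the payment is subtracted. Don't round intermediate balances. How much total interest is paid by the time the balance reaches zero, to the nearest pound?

£14

Promo months 1–6 at r₀ = 0%/12 = 0; months 7+ at r₁ = 19.1%/12 = 0.0159167.
After month 6 (no interest yet): B = £842.64 − 6·£84.92 = £333.12.
Then at r₁ with £84.92/mo: n₂ = −ln(1 − r₁·B/P)/ln(1+r₁) ≈ 4.08 → 5 more payments.
Total paid = 10·£84.92 + £7.07 = £856.27; interest = £856.27 − £842.64 = £13.63.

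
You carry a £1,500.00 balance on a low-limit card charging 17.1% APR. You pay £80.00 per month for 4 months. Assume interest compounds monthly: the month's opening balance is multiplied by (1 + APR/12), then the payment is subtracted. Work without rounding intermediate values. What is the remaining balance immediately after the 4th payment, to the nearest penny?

Monthly rate r = 17.1%/12 = 1.425% = 0.01425.
Each month: B ← B·(1+r) − £80.00.
Month 1: interest £21.38; balance after payment £1,441.38.
Month 2: interest £20.54; balance after payment £1,381.91.
Month 3: interest £19.69; balance after payment £1,321.61.
Month 4: interest £18.83; balance after payment £1,260.44.

£1,260.44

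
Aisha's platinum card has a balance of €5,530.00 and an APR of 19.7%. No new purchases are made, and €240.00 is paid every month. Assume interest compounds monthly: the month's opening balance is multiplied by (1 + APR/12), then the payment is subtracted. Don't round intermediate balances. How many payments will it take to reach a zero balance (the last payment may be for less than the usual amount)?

Monthly rate r = 19.7%/12 = 1.64167% = 0.0164167.
Recurrence: B ← B·(1+r) − €240.00.
Month 1: interest €90.78; balance after payment €5,380.78.
Month 2: interest €88.33; balance after payment €5,229.12.
Closed form: n = −ln(1 − rB₀/P)/ln(1+r) = −ln(0.62173)/ln(1.01642) ≈ 29.186, so the balance reaches zero during payment 30.

30 payments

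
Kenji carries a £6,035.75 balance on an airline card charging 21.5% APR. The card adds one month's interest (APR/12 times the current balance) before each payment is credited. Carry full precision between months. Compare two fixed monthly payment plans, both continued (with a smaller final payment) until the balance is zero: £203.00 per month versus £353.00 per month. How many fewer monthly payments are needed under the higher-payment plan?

22 fewer payments

Monthly rate r = 21.5%/12 = 1.79167% = 0.0179167.
At £203.00/mo: n = ⌈−ln(1 − rB₀/P)/ln(1+r)⌉ = 43 payments (last £171.38); total interest = total paid − £6,035.75 = £2,661.63.
At £353.00/mo: 21 payments (last £211.91); total interest £1,236.16.
Payments saved = 43 − 21 = 22.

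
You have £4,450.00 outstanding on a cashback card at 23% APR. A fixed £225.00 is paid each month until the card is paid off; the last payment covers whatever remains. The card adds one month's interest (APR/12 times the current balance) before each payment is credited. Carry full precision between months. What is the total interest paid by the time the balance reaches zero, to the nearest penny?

£1,197.84

Monthly rate r = 23%/12 = 1.91667% = 0.0191667.
Payoff takes n = ⌈−ln(1 − rB₀/P)/ln(1+r)⌉ = ⌈25.101⌉ = 26 payments; the last is £22.84.
Total paid = 25·£225.00 + £22.84 = £5,647.84.
Total interest = total paid − principal = £5,647.84 − £4,450.00 = £1,197.84.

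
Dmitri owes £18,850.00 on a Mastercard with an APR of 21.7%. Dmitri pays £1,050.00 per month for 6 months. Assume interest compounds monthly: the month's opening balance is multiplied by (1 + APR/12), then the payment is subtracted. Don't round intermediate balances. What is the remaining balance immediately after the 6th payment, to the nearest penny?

Monthly rate r = 21.7%/12 = 1.80833% = 0.0180833.
Each month: B ← B·(1+r) − £1,050.00.
Month 1: interest £340.87; balance after payment £18,140.87.
Month 2: interest £328.05; balance after payment £17,418.92.
Month 3: interest £314.99; balance after payment £16,683.91.
Month 4: interest £301.70; balance after payment £15,935.61.
Month 5: interest £288.17; balance after payment £15,173.78.
Month 6: interest £274.39; balance after payment £14,398.17.

£14,398.17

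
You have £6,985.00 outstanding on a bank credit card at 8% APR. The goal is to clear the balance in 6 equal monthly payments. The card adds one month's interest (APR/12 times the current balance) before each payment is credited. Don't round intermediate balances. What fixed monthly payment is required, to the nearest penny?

Monthly rate r = 8%/12 = 0.666667% = 0.00666667.
Level-payment amortization: P = B₀·r / (1 − (1+r)^(−n)) = 6985.00·0.00666667 / (1 − 1.00667^(−6)).
Denominator 1 − (1+r)^(−6) = 0.0390830136.
P = 46.5667 / 0.0390830136 ≈ 1191.48.

£1,191.48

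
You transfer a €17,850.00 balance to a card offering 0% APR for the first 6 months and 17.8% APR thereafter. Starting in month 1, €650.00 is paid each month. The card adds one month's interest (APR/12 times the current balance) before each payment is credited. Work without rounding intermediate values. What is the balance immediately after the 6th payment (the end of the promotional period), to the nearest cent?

Promo months 1–6 at r₀ = 0%/12 = 0; months 7+ at r₁ = 17.8%/12 = 0.0148333.
After month 6 (no interest yet): B = €17,850.00 − 6·€650.00 = €13,950.00.

€13,950.00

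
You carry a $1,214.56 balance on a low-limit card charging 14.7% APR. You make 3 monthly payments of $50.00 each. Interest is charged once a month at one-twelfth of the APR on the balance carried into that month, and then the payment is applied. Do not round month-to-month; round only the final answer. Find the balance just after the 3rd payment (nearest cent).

Monthly rate r = 14.7%/12 = 1.225% = 0.01225.
Each month: B ← B·(1+r) − $50.00.
Month 1: interest $14.88; balance after payment $1,179.44.
Month 2: interest $14.45; balance after payment $1,143.89.
Month 3: interest $14.01; balance after payment $1,107.90.

$1,107.90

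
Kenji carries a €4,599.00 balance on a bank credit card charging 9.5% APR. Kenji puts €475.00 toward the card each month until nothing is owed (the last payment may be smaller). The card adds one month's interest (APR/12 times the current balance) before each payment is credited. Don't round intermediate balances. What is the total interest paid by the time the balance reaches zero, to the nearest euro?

Monthly rate r = 9.5%/12 = 0.791667% = 0.00791667.
Payoff takes n = ⌈−ln(1 − rB₀/P)/ln(1+r)⌉ = ⌈10.113⌉ = 11 payments; the last is €53.92.
Total paid = 10·€475.00 + €53.92 = €4,803.92.
Total interest = total paid − principal = €4,803.92 − €4,599.00 = €204.92.

€205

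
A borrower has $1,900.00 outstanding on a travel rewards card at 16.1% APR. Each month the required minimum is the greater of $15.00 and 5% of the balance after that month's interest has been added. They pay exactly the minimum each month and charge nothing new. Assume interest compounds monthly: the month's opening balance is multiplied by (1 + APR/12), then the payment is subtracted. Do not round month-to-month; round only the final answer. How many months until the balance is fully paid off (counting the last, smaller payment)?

73 months

Monthly rate r = 16.1%/12 = 1.34167% = 0.0134167.
While 5% of the post-interest balance exceeds $15.00, each month B ← (B·(1+r))·(1 − 0.05), i.e. B shrinks by the factor (1+r)·0.95 = 0.96275.
This holds for months 1–49. Entering month 50 the balance is $295.68; 5% of the post-interest balance is now below $15.00, so the flat $15.00 minimum applies from here.
From month 50 a fixed $15.00 at rate r clears $295.68 in 24 more payments. Total: 49 + 24 = 73 months.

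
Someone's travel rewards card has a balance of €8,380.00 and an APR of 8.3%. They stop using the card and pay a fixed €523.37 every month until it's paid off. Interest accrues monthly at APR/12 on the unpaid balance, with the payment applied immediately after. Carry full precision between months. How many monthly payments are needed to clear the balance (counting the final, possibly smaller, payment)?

18 months

Monthly rate r = 8.3%/12 = 0.691667% = 0.00691667.
Recurrence: B ← B·(1+r) − €523.37.
Month 1: interest €57.96; balance after payment €7,914.59.
Month 2: interest €54.74; balance after payment €7,445.96.
Closed form: n = −ln(1 − rB₀/P)/ln(1+r) = −ln(0.88925)/ln(1.00692) ≈ 17.028, so the balance reaches zero during payment 18.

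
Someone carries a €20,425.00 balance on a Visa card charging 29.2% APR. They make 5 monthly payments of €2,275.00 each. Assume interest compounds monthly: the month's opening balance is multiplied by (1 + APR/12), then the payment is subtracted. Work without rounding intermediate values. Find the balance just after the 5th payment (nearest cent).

€11,091.74

Monthly rate r = 29.2%/12 = 2.43333% = 0.0243333.
Each month: B ← B·(1+r) − €2,275.00.
Month 1: interest €497.01; balance after payment €18,647.01.
Month 2: interest €453.74; balance after payment €16,825.75.
Month 3: interest €409.43; balance after payment €14,960.18.
Month 4: interest €364.03; balance after payment €13,049.21.
Month 5: interest €317.53; balance after payment €11,091.74.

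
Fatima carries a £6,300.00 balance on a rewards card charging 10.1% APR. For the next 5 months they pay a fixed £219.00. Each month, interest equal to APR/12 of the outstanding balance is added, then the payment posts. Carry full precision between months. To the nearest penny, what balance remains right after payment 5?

Monthly rate r = 10.1%/12 = 0.841667% = 0.00841667.
Each month: B ← B·(1+r) − £219.00.
Month 1: interest £53.02; balance after payment £6,134.02.
Month 2: interest £51.63; balance after payment £5,966.65.
Month 3: interest £50.22; balance after payment £5,797.87.
Month 4: interest £48.80; balance after payment £5,627.67.
Month 5: interest £47.37; balance after payment £5,456.04.

£5,456.04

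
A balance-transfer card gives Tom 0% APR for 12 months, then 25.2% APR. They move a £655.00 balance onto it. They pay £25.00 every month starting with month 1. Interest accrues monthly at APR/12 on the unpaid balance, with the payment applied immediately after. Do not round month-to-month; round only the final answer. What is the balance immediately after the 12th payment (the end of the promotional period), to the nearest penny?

Promo months 1–12 at r₀ = 0%/12 = 0; months 13+ at r₁ = 25.2%/12 = 0.021.
After month 12 (no interest yet): B = £655.00 − 12·£25.00 = £355.00.

£355.00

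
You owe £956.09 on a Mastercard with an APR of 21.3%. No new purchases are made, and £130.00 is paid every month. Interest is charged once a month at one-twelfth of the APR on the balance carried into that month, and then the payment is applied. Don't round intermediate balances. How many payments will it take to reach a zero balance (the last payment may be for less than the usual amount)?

Monthly rate r = 21.3%/12 = 1.775% = 0.01775.
Recurrence: B ← B·(1+r) − £130.00.
Month 1: interest £16.97; balance after payment £843.06.
Month 2: interest £14.96; balance after payment £728.02.
Closed form: n = −ln(1 − rB₀/P)/ln(1+r) = −ln(0.86946)/ln(1.01775) ≈ 7.951, so the balance reaches zero during payment 8.

8 months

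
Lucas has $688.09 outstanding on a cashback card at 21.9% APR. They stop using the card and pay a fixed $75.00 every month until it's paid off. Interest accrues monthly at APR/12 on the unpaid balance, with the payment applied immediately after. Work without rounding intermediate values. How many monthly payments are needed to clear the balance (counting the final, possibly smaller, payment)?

11 payments

Monthly rate r = 21.9%/12 = 1.825% = 0.01825.
Recurrence: B ← B·(1+r) − $75.00.
Month 1: interest $12.56; balance after payment $625.65.
Month 2: interest $11.42; balance after payment $562.07.
Closed form: n = −ln(1 − rB₀/P)/ln(1+r) = −ln(0.83256)/ln(1.01825) ≈ 10.132, so the balance reaches zero during payment 11.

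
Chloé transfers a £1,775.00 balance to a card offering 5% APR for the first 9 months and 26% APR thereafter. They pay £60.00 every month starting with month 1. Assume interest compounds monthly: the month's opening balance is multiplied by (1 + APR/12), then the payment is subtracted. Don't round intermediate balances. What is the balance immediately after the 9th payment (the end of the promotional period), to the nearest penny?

Promo months 1–9 at r₀ = 5%/12 = 0.00416667; months 10+ at r₁ = 26%/12 = 0.0216667.
After month 9: iterate B ← B·(1+r₀) − £60.00 for 9 months → £1,293.59.

£1,293.59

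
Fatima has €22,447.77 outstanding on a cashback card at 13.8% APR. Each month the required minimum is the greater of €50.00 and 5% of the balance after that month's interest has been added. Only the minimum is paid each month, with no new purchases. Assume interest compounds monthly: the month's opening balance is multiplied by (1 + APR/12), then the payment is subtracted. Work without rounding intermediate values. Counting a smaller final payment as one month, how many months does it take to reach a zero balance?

Monthly rate r = 13.8%/12 = 1.15% = 0.0115.
While 5% of the post-interest balance exceeds €50.00, each month B ← (B·(1+r))·(1 − 0.05), i.e. B shrinks by the factor (1+r)·0.95 = 0.96093.
This holds for months 1–79. Entering month 80 the balance is €963.04; 5% of the post-interest balance is now below €50.00, so the flat €50.00 minimum applies from here.
From month 80 a fixed €50.00 at rate r clears €963.04 in 22 more payments. Total: 79 + 22 = 101 months.

101 months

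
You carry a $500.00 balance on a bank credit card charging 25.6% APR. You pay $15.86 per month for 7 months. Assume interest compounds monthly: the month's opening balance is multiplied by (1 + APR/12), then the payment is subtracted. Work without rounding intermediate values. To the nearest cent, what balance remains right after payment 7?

$461.24

Monthly rate r = 25.6%/12 = 2.13333% = 0.0213333.
Each month: B ← B·(1+r) − $15.86.
Month 1: interest $10.67; balance after payment $494.81.
Month 2: interest $10.56; balance after payment $489.50.
Month 3: interest $10.44; balance after payment $484.09.
Month 4: interest $10.33; balance after payment $478.55.
Month 5: interest $10.21; balance after payment $472.90.
Month 6: interest $10.09; balance after payment $467.13.
Month 7: interest $9.97; balance after payment $461.24.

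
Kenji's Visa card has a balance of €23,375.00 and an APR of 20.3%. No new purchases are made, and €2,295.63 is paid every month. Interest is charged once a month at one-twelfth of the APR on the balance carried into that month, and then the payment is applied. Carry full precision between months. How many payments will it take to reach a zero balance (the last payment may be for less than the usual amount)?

Monthly rate r = 20.3%/12 = 1.69167% = 0.0169167.
Recurrence: B ← B·(1+r) − €2,295.63.
Month 1: interest €395.43; balance after payment €21,474.80.
Month 2: interest €363.28; balance after payment €19,542.45.
Closed form: n = −ln(1 − rB₀/P)/ln(1+r) = −ln(0.82775)/ln(1.01692) ≈ 11.269, so the balance reaches zero during payment 12.

12 payments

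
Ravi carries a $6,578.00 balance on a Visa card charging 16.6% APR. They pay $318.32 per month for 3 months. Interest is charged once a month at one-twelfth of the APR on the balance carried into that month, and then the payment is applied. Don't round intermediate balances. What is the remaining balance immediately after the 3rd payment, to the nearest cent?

$5,886.55

Monthly rate r = 16.6%/12 = 1.38333% = 0.0138333.
Each month: B ← B·(1+r) − $318.32.
Month 1: interest $91.00; balance after payment $6,350.68.
Month 2: interest $87.85; balance after payment $6,120.21.
Month 3: interest $84.66; balance after payment $5,886.55.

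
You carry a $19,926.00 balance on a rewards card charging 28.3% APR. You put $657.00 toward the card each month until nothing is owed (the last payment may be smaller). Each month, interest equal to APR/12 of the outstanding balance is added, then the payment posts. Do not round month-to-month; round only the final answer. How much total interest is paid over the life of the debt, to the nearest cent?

Monthly rate r = 28.3%/12 = 2.35833% = 0.0235833.
Payoff takes n = ⌈−ln(1 − rB₀/P)/ln(1+r)⌉ = ⌈53.890⌉ = 54 payments; the last is $585.60.
Total paid = 53·$657.00 + $585.60 = $35,406.60.
Total interest = total paid − principal = $35,406.60 − $19,926.00 = $15,480.60.

$15,480.60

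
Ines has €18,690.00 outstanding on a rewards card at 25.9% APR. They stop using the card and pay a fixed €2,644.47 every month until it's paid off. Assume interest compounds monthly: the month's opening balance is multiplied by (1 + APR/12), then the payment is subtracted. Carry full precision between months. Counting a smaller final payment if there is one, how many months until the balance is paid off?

8 payments

Monthly rate r = 25.9%/12 = 2.15833% = 0.0215833.
Recurrence: B ← B·(1+r) − €2,644.47.
Month 1: interest €403.39; balance after payment €16,448.92.
Month 2: interest €355.02; balance after payment €14,159.48.
Closed form: n = −ln(1 − rB₀/P)/ln(1+r) = −ln(0.84746)/ln(1.02158) ≈ 7.751, so the balance reaches zero during payment 8.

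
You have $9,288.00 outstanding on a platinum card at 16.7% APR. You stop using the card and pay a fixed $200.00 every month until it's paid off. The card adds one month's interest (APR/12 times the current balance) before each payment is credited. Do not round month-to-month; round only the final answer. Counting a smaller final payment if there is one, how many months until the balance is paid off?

76 payments

Monthly rate r = 16.7%/12 = 1.39167% = 0.0139167.
Recurrence: B ← B·(1+r) − $200.00.
Month 1: interest $129.26; balance after payment $9,217.26.
Month 2: interest $128.27; balance after payment $9,145.53.
Closed form: n = −ln(1 − rB₀/P)/ln(1+r) = −ln(0.35371)/ln(1.01392) ≈ 75.197, so the balance reaches zero during payment 76.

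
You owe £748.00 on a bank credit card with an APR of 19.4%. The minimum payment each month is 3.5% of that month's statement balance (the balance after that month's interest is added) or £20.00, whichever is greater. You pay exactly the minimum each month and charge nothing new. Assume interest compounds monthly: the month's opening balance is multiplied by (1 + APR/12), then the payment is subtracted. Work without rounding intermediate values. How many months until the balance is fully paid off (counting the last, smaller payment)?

Monthly rate r = 19.4%/12 = 1.61667% = 0.0161667.
While 3.5% of the post-interest balance exceeds £20.00, each month B ← (B·(1+r))·(1 − 0.035), i.e. B shrinks by the factor (1+r)·0.965 = 0.9806.
This holds for months 1–15. Entering month 16 the balance is £557.55; 3.5% of the post-interest balance is now below £20.00, so the flat £20.00 minimum applies from here.
From month 16 a fixed £20.00 at rate r clears £557.55 in 38 more payments. Total: 15 + 38 = 53 months.

53 months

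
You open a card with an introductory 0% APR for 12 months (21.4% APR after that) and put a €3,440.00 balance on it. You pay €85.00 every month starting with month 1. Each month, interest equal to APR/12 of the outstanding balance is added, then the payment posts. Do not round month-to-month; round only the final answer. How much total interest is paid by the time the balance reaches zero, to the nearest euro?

€988

Promo months 1–12 at r₀ = 0%/12 = 0; months 13+ at r₁ = 21.4%/12 = 0.0178333.
After month 12 (no interest yet): B = €3,440.00 − 12·€85.00 = €2,420.00.
Then at r₁ with €85.00/mo: n₂ = −ln(1 − r₁·B/P)/ln(1+r₁) ≈ 40.09 → 41 more payments.
Total paid = 52·€85.00 + €8.10 = €4,428.10; interest = €4,428.10 − €3,440.00 = €988.10.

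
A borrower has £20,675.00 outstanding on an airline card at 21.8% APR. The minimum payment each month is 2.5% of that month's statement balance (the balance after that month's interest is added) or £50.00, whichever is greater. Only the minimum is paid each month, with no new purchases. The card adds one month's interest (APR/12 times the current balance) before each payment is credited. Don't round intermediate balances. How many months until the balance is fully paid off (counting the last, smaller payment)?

392 months

Monthly rate r = 21.8%/12 = 1.81667% = 0.0181667.
While 2.5% of the post-interest balance exceeds £50.00, each month B ← (B·(1+r))·(1 − 0.025), i.e. B shrinks by the factor (1+r)·0.975 = 0.99271.
This holds for months 1–322. Entering month 323 the balance is £1,961.60; 2.5% of the post-interest balance is now below £50.00, so the flat £50.00 minimum applies from here.
From month 323 a fixed £50.00 at rate r clears £1,961.60 in 70 more payments. Total: 322 + 70 = 392 months.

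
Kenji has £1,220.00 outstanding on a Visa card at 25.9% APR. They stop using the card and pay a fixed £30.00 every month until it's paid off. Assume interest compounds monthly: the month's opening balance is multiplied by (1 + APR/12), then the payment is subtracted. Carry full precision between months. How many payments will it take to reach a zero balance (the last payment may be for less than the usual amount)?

99 months

Monthly rate r = 25.9%/12 = 2.15833% = 0.0215833.
Recurrence: B ← B·(1+r) − £30.00.
Month 1: interest £26.33; balance after payment £1,216.33.
Month 2: interest £26.25; balance after payment £1,212.58.
Closed form: n = −ln(1 − rB₀/P)/ln(1+r) = −ln(0.12228)/ln(1.02158) ≈ 98.412, so the balance reaches zero during payment 99.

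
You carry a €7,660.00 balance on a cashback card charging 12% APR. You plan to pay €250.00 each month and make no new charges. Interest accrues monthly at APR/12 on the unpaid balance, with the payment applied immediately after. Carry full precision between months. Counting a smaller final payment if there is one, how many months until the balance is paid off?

Monthly rate r = 12%/12 = 1% = 0.01.
Recurrence: B ← B·(1+r) − €250.00.
Month 1: interest €76.60; balance after payment €7,486.60.
Month 2: interest €74.87; balance after payment €7,311.47.
Closed form: n = −ln(1 − rB₀/P)/ln(1+r) = −ln(0.6936)/ln(1.01) ≈ 36.769, so the balance reaches zero during payment 37.

37 payments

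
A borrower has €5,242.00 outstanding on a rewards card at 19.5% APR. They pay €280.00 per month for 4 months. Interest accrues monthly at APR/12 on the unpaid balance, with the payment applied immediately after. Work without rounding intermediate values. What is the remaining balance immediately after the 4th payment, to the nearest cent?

€4,443.53

Monthly rate r = 19.5%/12 = 1.625% = 0.01625.
Each month: B ← B·(1+r) − €280.00.
Month 1: interest €85.18; balance after payment €5,047.18.
Month 2: interest €82.02; balance after payment €4,849.20.
Month 3: interest €78.80; balance after payment €4,648.00.
Month 4: interest €75.53; balance after payment €4,443.53.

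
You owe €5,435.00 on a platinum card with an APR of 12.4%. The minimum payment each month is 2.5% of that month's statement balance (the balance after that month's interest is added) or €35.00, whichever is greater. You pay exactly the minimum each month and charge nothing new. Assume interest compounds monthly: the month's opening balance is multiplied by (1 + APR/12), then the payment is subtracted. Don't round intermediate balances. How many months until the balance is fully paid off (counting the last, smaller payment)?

143 months

Monthly rate r = 12.4%/12 = 1.03333% = 0.0103333.
While 2.5% of the post-interest balance exceeds €35.00, each month B ← (B·(1+r))·(1 − 0.025), i.e. B shrinks by the factor (1+r)·0.975 = 0.98507.
This holds for months 1–91. Entering month 92 the balance is €1,383.27; 2.5% of the post-interest balance is now below €35.00, so the flat €35.00 minimum applies from here.
From month 92 a fixed €35.00 at rate r clears €1,383.27 in 52 more payments. Total: 91 + 52 = 143 months.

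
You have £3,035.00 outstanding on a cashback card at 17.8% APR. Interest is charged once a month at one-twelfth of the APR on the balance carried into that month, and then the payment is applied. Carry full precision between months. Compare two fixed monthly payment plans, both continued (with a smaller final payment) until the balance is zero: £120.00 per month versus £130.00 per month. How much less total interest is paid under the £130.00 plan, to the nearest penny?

£79.20

Monthly rate r = 17.8%/12 = 1.48333% = 0.0148333.
At £120.00/mo: n = ⌈−ln(1 − rB₀/P)/ln(1+r)⌉ = 32 payments (last £112.54); total interest = total paid − £3,035.00 = £797.54.
At £130.00/mo: 29 payments (last £113.34); total interest £718.34.
Interest saved = £797.54 − £718.34 = £79.20.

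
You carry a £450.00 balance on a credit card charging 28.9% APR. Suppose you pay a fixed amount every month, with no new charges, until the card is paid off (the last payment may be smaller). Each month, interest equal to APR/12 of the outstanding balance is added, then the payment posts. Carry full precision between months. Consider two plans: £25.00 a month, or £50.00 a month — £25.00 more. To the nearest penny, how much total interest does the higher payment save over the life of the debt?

Monthly rate r = 28.9%/12 = 2.40833% = 0.0240833.
At £25.00/mo: n = ⌈−ln(1 − rB₀/P)/ln(1+r)⌉ = 24 payments (last £22.01); total interest = total paid − £450.00 = £147.01.
At £50.00/mo: 11 payments (last £13.40); total interest £63.40.
Interest saved = £147.01 − £63.40 = £83.61.

£83.61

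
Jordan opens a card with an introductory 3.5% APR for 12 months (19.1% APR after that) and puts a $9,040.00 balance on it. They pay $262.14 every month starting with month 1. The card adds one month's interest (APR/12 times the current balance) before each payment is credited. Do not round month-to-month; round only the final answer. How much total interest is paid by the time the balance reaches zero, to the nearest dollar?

$1,890

Promo months 1–12 at r₀ = 3.5%/12 = 0.00291667; months 13+ at r₁ = 19.1%/12 = 0.0159167.
After month 12: iterate B ← B·(1+r₀) − $262.14 for 12 months → $6,164.89.
Then at r₁ with $262.14/mo: n₂ = −ln(1 − r₁·B/P)/ln(1+r₁) ≈ 29.69 → 30 more payments.
Total paid = 41·$262.14 + $182.53 = $10,930.27; interest = $10,930.27 − $9,040.00 = $1,890.27.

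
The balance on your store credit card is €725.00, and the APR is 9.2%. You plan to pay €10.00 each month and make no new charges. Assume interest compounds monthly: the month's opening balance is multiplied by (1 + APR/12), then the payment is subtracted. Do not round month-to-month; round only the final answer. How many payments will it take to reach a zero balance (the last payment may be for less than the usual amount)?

Monthly rate r = 9.2%/12 = 0.766667% = 0.00766667.
Recurrence: B ← B·(1+r) − €10.00.
Month 1: interest €5.56; balance after payment €720.56.
Month 2: interest €5.52; balance after payment €716.08.
Closed form: n = −ln(1 − rB₀/P)/ln(1+r) = −ln(0.44417)/ln(1.00767) ≈ 106.260, so the balance reaches zero during payment 107.

107 months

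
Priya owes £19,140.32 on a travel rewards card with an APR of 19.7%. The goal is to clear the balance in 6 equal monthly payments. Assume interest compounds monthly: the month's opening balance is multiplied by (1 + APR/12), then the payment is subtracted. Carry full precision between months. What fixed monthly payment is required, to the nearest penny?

£3,375.84

Monthly rate r = 19.7%/12 = 1.64167% = 0.0164167.
Level-payment amortization: P = B₀·r / (1 − (1+r)^(−n)) = 19140.32·0.0164167 / (1 − 1.01642^(−6)).
Denominator 1 − (1+r)^(−6) = 0.0930792607.
P = 314.22 / 0.0930792607 ≈ 3375.84.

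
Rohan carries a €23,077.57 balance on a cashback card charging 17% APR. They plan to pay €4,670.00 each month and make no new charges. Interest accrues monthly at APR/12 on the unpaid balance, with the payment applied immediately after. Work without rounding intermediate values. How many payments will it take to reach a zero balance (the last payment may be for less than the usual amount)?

6 payments

Monthly rate r = 17%/12 = 1.41667% = 0.0141667.
Recurrence: B ← B·(1+r) − €4,670.00.
Month 1: interest €326.93; balance after payment €18,734.50.
Month 2: interest €265.41; balance after payment €14,329.91.
Month 3: interest €203.01; balance after payment €9,862.91.
Month 4: interest €139.72; balance after payment €5,332.64.
Month 5: interest €75.55; balance after payment €738.19.
Month 6: interest €10.46; balance after payment €0.00.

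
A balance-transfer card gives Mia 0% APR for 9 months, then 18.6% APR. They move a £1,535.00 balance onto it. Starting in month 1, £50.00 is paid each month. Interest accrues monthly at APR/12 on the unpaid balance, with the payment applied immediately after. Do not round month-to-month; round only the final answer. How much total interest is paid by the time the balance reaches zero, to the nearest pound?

£248

Promo months 1–9 at r₀ = 0%/12 = 0; months 10+ at r₁ = 18.6%/12 = 0.0155.
After month 9 (no interest yet): B = £1,535.00 − 9·£50.00 = £1,085.00.
Then at r₁ with £50.00/mo: n₂ = −ln(1 − r₁·B/P)/ln(1+r₁) ≈ 26.66 → 27 more payments.
Total paid = 35·£50.00 + £32.89 = £1,782.89; interest = £1,782.89 − £1,535.00 = £247.89.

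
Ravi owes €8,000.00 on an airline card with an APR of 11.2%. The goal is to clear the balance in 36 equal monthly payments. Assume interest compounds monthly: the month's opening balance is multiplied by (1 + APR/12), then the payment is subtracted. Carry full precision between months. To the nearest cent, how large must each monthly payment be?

€262.67

Monthly rate r = 11.2%/12 = 0.933333% = 0.00933333.
Level-payment amortization: P = B₀·r / (1 − (1+r)^(−n)) = 8000.00·0.00933333 / (1 − 1.00933^(−36)).
Denominator 1 − (1+r)^(−36) = 0.284262421.
P = 74.6667 / 0.284262421 ≈ 262.67.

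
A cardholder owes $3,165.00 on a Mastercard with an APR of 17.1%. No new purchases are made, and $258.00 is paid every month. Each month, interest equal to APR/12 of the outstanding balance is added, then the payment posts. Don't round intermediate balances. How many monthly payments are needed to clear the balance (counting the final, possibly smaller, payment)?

Monthly rate r = 17.1%/12 = 1.425% = 0.01425.
Recurrence: B ← B·(1+r) − $258.00.
Month 1: interest $45.10; balance after payment $2,952.10.
Month 2: interest $42.07; balance after payment $2,736.17.
Closed form: n = −ln(1 − rB₀/P)/ln(1+r) = −ln(0.82519)/ln(1.01425) ≈ 13.580, so the balance reaches zero during payment 14.

14 months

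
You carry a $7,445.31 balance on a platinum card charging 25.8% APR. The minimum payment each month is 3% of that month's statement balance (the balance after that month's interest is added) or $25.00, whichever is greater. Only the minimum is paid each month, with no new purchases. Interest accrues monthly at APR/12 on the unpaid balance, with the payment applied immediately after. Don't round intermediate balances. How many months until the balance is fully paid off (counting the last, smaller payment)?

298 months

Monthly rate r = 25.8%/12 = 2.15% = 0.0215.
While 3% of the post-interest balance exceeds $25.00, each month B ← (B·(1+r))·(1 − 0.03), i.e. B shrinks by the factor (1+r)·0.97 = 0.99086.
This holds for months 1–241. Entering month 242 the balance is $813.43; 3% of the post-interest balance is now below $25.00, so the flat $25.00 minimum applies from here.
From month 242 a fixed $25.00 at rate r clears $813.43 in 57 more payments. Total: 241 + 57 = 298 months.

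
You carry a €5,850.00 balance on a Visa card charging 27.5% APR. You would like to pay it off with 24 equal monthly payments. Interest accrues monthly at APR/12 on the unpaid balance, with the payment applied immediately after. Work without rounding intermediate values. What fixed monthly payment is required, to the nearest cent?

Monthly rate r = 27.5%/12 = 2.29167% = 0.0229167.
Level-payment amortization: P = B₀·r / (1 − (1+r)^(−n)) = 5850.00·0.0229167 / (1 − 1.02292^(−24)).
Denominator 1 − (1+r)^(−24) = 0.419457677.
P = 134.062 / 0.419457677 ≈ 319.61.

€319.61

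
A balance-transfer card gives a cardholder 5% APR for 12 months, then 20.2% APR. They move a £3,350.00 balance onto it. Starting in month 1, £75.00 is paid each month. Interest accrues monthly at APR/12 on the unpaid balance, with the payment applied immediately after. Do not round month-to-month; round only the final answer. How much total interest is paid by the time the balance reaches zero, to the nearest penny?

Promo months 1–12 at r₀ = 5%/12 = 0.00416667; months 13+ at r₁ = 20.2%/12 = 0.0168333.
After month 12: iterate B ← B·(1+r₀) − £75.00 for 12 months → £2,600.48.
Then at r₁ with £75.00/mo: n₂ = −ln(1 − r₁·B/P)/ln(1+r₁) ≈ 52.49 → 53 more payments.
Total paid = 64·£75.00 + £37.05 = £4,837.05; interest = £4,837.05 − £3,350.00 = £1,487.05.

£1,487.05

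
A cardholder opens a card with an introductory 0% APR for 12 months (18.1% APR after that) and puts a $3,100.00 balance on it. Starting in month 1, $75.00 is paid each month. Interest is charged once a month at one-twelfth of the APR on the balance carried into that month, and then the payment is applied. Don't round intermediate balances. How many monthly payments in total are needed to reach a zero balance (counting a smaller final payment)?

Promo months 1–12 at r₀ = 0%/12 = 0; months 13+ at r₁ = 18.1%/12 = 0.0150833.
After month 12 (no interest yet): B = $3,100.00 − 12·$75.00 = $2,200.00.
Then at r₁ with $75.00/mo: n₂ = −ln(1 − r₁·B/P)/ln(1+r₁) ≈ 39.02 → 40 more payments.

52 months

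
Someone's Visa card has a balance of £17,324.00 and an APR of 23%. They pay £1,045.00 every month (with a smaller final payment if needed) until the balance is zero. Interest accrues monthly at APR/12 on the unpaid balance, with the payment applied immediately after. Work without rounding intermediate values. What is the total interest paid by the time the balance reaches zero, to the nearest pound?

Monthly rate r = 23%/12 = 1.91667% = 0.0191667.
Payoff takes n = ⌈−ln(1 − rB₀/P)/ln(1+r)⌉ = ⌈20.139⌉ = 21 payments; the last is £146.81.
Total paid = 20·£1,045.00 + £146.81 = £21,046.81.
Total interest = total paid − principal = £21,046.81 − £17,324.00 = £3,722.81.

£3,723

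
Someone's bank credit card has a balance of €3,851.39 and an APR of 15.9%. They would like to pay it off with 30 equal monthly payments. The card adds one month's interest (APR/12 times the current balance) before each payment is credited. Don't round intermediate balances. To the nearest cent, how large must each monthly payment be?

Monthly rate r = 15.9%/12 = 1.325% = 0.01325.
Level-payment amortization: P = B₀·r / (1 − (1+r)^(−n)) = 3851.39·0.01325 / (1 − 1.01325^(−30)).
Denominator 1 − (1+r)^(−30) = 0.32624558.
P = 51.0309 / 0.32624558 ≈ 156.42.

€156.42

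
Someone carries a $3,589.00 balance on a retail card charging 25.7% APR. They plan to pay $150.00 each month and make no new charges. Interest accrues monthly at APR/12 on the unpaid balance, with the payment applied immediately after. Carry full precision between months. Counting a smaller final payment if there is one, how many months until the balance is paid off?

Monthly rate r = 25.7%/12 = 2.14167% = 0.0214167.
Recurrence: B ← B·(1+r) − $150.00.
Month 1: interest $76.86; balance after payment $3,515.86.
Month 2: interest $75.30; balance after payment $3,441.16.
Closed form: n = −ln(1 − rB₀/P)/ln(1+r) = −ln(0.48757)/ln(1.02142) ≈ 33.898, so the balance reaches zero during payment 34.

34 payments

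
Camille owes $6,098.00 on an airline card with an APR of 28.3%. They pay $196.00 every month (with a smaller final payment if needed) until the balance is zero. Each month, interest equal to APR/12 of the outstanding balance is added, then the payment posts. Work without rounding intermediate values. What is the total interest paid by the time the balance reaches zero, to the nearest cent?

$5,029.02

Monthly rate r = 28.3%/12 = 2.35833% = 0.0235833.
Payoff takes n = ⌈−ln(1 − rB₀/P)/ln(1+r)⌉ = ⌈56.768⌉ = 57 payments; the last is $151.02.
Total paid = 56·$196.00 + $151.02 = $11,127.02.
Total interest = total paid − principal = $11,127.02 − $6,098.00 = $5,029.02.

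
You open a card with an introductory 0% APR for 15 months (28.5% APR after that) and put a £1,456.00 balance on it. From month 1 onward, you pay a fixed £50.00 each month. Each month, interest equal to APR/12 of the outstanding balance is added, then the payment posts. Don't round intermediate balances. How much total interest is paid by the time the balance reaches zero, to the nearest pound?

Promo months 1–15 at r₀ = 0%/12 = 0; months 16+ at r₁ = 28.5%/12 = 0.02375.
After month 15 (no interest yet): B = £1,456.00 − 15·£50.00 = £706.00.
Then at r₁ with £50.00/mo: n₂ = −ln(1 − r₁·B/P)/ln(1+r₁) ≈ 17.40 → 18 more payments.
Total paid = 32·£50.00 + £20.30 = £1,620.30; interest = £1,620.30 − £1,456.00 = £164.30.

£164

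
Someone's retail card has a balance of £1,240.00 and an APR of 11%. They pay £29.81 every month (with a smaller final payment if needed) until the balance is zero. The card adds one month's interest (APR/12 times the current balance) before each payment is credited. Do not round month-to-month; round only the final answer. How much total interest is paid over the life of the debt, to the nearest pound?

£329

Monthly rate r = 11%/12 = 0.916667% = 0.00916667.
Payoff takes n = ⌈−ln(1 − rB₀/P)/ln(1+r)⌉ = ⌈52.619⌉ = 53 payments; the last is £18.48.
Total paid = 52·£29.81 + £18.48 = £1,568.60.
Total interest = total paid − principal = £1,568.60 − £1,240.00 = £328.60.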